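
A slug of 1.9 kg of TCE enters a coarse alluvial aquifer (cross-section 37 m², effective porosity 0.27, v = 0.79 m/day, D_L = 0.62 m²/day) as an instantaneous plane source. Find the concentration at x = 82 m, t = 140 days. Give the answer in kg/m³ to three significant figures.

0.000546 kg/m³

For an instantaneous plane source, C(x,t) = M/(n_e·A·√(4πDt)) · exp(−(x−vt)²/(4Dt)), with n_e·A the pore (flow) area.
Plume center vt = 0.79 × 140 = 110.6 m, so the well at 82 m is 28.6 m upgradient of the peak.
√(4πDt) = 33.03 m, giving peak height M/(n_e·A·√(4πDt)) = 1.9/(0.27 × 37 × 33.03) = 0.005758 kg/m³.
(x−vt)²/(4Dt) = (-28.6)²/(4 × 0.62 × 140) = 2.356; exp(−2.356) = 0.09480.
C = 0.005758 × 0.09480 = 0.000546 kg/m³.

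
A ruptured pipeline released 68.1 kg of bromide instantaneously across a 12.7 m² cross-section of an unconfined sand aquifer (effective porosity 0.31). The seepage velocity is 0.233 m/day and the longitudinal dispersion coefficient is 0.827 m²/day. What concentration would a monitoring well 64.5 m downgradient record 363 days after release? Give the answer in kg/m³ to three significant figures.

0.201 kg/m³

For an instantaneous plane source, C(x,t) = M/(n_e·A·√(4πDt)) · exp(−(x−vt)²/(4Dt)), with n_e·A the pore (flow) area.
Plume center vt = 0.233 × 363 = 84.579 m, so the well at 64.5 m is 20.079 m upgradient of the peak.
√(4πDt) = 61.42 m, giving peak height M/(n_e·A·√(4πDt)) = 68.1/(0.31 × 12.7 × 61.42) = 0.2816 kg/m³.
(x−vt)²/(4Dt) = (-20.079)²/(4 × 0.827 × 363) = 0.3357; exp(−0.3357) = 0.7148.
C = 0.2816 × 0.7148 = 0.201 kg/m³.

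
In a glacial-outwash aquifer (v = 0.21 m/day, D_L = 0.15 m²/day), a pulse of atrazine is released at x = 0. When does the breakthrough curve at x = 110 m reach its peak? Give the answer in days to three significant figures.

520 days

For the 1D instantaneous-source solution, setting ∂C/∂t = 0 at fixed x gives v²t² + 2Dt − x² = 0, so t = (√(D² + v²x²) − D)/v².
√(D² + v²x²) = √(0.15² + 0.21² × 110²) = 23.10; v² = 0.0441.
t = (23.10 − 0.15)/0.0441 = 520 days (vs. the pure-advection estimate x/v = 524 d).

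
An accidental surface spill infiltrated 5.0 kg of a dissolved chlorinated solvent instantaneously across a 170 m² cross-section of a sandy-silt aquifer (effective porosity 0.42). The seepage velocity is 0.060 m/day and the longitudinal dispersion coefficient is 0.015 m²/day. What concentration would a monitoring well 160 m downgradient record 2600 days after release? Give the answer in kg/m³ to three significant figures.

0.00285 kg/m³

For an instantaneous plane source, C(x,t) = M/(n_e·A·√(4πDt)) · exp(−(x−vt)²/(4Dt)), with n_e·A the pore (flow) area.
Plume center vt = 0.060 × 2600 = 156 m, so the well at 160 m is 4 m downgradient of the peak.
√(4πDt) = 22.14 m, giving peak height M/(n_e·A·√(4πDt)) = 5.0/(0.42 × 170 × 22.14) = 0.003163 kg/m³.
(x−vt)²/(4Dt) = (4)²/(4 × 0.015 × 2600) = 0.1026; exp(−0.1026) = 0.9025.
C = 0.003163 × 0.9025 = 0.00285 kg/m³.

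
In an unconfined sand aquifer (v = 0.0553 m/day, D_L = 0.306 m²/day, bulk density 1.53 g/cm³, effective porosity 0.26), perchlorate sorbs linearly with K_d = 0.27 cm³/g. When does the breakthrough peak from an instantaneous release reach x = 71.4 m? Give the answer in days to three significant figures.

Retardation factor R = 1 + ρ_b·K_d/n = 1 + 1.53 × 0.27/0.26 = 2.589.
Sorption retards both mechanisms: v_R = v/R = 0.02136 m/day, D_R = D/R = 0.1182 m²/day.
Peak time from v_R²t² + 2D_R t − x² = 0: t = (√(D_R² + v_R²x²) − D_R)/v_R².
√(D_R² + v_R²x²) = √(0.1182² + 0.02136² × 71.4²) = 1.530; v_R² = 0.0004562.
t = (1.530 − 0.1182)/0.0004562 = 3090 days.

3090 days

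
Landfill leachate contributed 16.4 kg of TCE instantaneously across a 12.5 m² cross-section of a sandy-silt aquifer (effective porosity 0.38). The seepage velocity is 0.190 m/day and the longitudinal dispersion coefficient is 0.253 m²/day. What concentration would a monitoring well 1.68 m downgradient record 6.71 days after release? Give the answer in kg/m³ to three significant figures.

For an instantaneous plane source, C(x,t) = M/(n_e·A·√(4πDt)) · exp(−(x−vt)²/(4Dt)), with n_e·A the pore (flow) area.
Plume center vt = 0.190 × 6.71 = 1.2749 m, so the well at 1.68 m is 0.4051 m downgradient of the peak.
√(4πDt) = 4.619 m, giving peak height M/(n_e·A·√(4πDt)) = 16.4/(0.38 × 12.5 × 4.619) = 0.7475 kg/m³.
(x−vt)²/(4Dt) = (0.4051)²/(4 × 0.253 × 6.71) = 0.02417; exp(−0.02417) = 0.9761.
C = 0.7475 × 0.9761 = 0.730 kg/m³.

0.730 kg/m³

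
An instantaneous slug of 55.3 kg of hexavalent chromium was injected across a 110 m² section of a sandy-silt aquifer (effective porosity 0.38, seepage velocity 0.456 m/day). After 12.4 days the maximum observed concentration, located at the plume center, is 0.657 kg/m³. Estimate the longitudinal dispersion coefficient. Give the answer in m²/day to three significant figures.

At the plume center C_max = M/(n_e·A·√(4πDt)), so D = M²/(4πt·(n_e·A·C_max)²).
n_e·A·C_max = 0.38 × 110 × 0.657 = 27.46 kg/m.
D = 55.3²/(4π × 12.4 × 27.46²) = 0.0260 m²/day.

0.0260 m²/day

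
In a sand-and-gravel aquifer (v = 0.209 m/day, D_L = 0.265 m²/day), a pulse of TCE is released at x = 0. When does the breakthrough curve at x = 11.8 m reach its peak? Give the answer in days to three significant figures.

For the 1D instantaneous-source solution, setting ∂C/∂t = 0 at fixed x gives v²t² + 2Dt − x² = 0, so t = (√(D² + v²x²) − D)/v².
√(D² + v²x²) = √(0.265² + 0.209² × 11.8²) = 2.480; v² = 0.043681.
t = (2.480 − 0.265)/0.043681 = 50.7 days (vs. the pure-advection estimate x/v = 56.5 d).

50.7 days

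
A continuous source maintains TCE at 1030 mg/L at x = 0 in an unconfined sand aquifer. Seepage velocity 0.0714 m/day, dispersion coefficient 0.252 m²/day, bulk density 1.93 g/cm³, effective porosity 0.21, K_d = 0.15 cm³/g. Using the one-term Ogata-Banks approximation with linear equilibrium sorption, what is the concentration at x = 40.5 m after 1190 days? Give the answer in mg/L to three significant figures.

Retardation factor R = 1 + ρ_b·K_d/n = 1 + 1.93 × 0.15/0.21 = 2.379.
Sorption retards both mechanisms: v_R = v/R = 0.03001 m/day, D_R = D/R = 0.1059 m²/day.
v_R·t = 0.03001 × 1190 = 35.7119 m; 2√(D_R t) = 22.45 m; argument = (40.5 − 35.7119)/22.45 = 0.2133.
C = C₀ × ½·erfc(0.2133) = 1030 × 0.3815 = 393 mg/L.

393 mg/L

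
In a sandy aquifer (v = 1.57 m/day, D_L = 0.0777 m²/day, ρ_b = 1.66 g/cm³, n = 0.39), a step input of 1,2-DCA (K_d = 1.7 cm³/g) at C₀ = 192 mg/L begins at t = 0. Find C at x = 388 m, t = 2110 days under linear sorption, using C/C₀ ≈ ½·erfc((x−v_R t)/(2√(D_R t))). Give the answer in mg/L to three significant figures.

190 mg/L

Retardation factor R = 1 + ρ_b·K_d/n = 1 + 1.66 × 1.7/0.39 = 8.236.
Sorption retards both mechanisms: v_R = v/R = 0.1906 m/day, D_R = D/R = 0.009434 m²/day.
v_R·t = 0.1906 × 2110 = 402.166 m; 2√(D_R t) = 8.923 m; argument = (388 − 402.166)/8.923 = -1.588.
C = C₀ × ½·erfc(-1.588) = 192 × 0.9876 = 190 mg/L.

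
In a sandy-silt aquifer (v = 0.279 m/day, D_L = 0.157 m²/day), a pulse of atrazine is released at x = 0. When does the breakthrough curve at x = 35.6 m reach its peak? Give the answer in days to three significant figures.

126 days

For the 1D instantaneous-source solution, setting ∂C/∂t = 0 at fixed x gives v²t² + 2Dt − x² = 0, so t = (√(D² + v²x²) − D)/v².
√(D² + v²x²) = √(0.157² + 0.279² × 35.6²) = 9.934; v² = 0.077841.
t = (9.934 − 0.157)/0.077841 = 126 days (vs. the pure-advection estimate x/v = 128 d).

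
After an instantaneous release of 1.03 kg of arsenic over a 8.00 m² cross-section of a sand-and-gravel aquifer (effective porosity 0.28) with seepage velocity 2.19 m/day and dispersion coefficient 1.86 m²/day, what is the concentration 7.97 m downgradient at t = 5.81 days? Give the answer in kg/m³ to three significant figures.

For an instantaneous plane source, C(x,t) = M/(n_e·A·√(4πDt)) · exp(−(x−vt)²/(4Dt)), with n_e·A the pore (flow) area.
Plume center vt = 2.19 × 5.81 = 12.7239 m, so the well at 7.97 m is 4.7539 m upgradient of the peak.
√(4πDt) = 11.65 m, giving peak height M/(n_e·A·√(4πDt)) = 1.03/(0.28 × 8.00 × 11.65) = 0.03947 kg/m³.
(x−vt)²/(4Dt) = (-4.7539)²/(4 × 1.86 × 5.81) = 0.5228; exp(−0.5228) = 0.5929.
C = 0.03947 × 0.5929 = 0.0234 kg/m³.

0.0234 kg/m³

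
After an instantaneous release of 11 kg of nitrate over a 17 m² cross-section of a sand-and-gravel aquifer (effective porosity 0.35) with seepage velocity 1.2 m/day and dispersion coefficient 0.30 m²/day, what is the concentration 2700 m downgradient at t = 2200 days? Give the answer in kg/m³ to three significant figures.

0.00519 kg/m³

For an instantaneous plane source, C(x,t) = M/(n_e·A·√(4πDt)) · exp(−(x−vt)²/(4Dt)), with n_e·A the pore (flow) area.
Plume center vt = 1.2 × 2200 = 2640 m, so the well at 2700 m is 60 m downgradient of the peak.
√(4πDt) = 91.07 m, giving peak height M/(n_e·A·√(4πDt)) = 11/(0.35 × 17 × 91.07) = 0.02030 kg/m³.
(x−vt)²/(4Dt) = (60)²/(4 × 0.30 × 2200) = 1.364; exp(−1.364) = 0.2556.
C = 0.02030 × 0.2556 = 0.00519 kg/m³.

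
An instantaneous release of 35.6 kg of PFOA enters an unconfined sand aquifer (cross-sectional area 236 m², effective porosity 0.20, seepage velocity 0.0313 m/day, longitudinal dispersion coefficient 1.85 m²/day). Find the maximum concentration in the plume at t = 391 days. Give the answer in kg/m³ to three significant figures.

0.00791 kg/m³

The peak of an instantaneous 1D plume sits at x = vt; there the Gaussian factor is 1 and C_max = M/(n_e·A·√(4πDt)), where n_e·A is the pore area the mass is dissolved in.
√(4πDt) = √(4π × 1.85 × 391) = 95.34 m, so C_max = 35.6/(0.20 × 236 × 95.34) = 0.00791 kg/m³.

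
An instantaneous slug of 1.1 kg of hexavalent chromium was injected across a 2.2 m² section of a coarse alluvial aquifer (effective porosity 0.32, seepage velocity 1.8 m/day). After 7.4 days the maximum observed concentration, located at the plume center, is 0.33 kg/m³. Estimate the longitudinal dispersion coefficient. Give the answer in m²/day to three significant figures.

At the plume center C_max = M/(n_e·A·√(4πDt)), so D = M²/(4πt·(n_e·A·C_max)²).
n_e·A·C_max = 0.32 × 2.2 × 0.33 = 0.2323 kg/m.
D = 1.1²/(4π × 7.4 × 0.2323²) = 0.241 m²/day.

0.241 m²/day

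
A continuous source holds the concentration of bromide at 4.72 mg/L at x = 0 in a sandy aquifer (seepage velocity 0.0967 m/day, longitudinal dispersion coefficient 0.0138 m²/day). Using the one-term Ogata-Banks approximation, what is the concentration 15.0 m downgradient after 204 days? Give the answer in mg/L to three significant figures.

4.61 mg/L

For a continuous step input, C/C₀ ≈ ½·erfc((x−vt)/(2√(Dt))).
vt = 0.0967 × 204 = 19.7268 m and 2√(Dt) = 2√(0.0138 × 204) = 3.356 m.
Argument (x−vt)/(2√(Dt)) = (15.0 − 19.7268)/3.356 = -1.408; ½·erfc(-1.408) = 0.9768.
C = 4.72 × 0.9768 = 4.61 mg/L.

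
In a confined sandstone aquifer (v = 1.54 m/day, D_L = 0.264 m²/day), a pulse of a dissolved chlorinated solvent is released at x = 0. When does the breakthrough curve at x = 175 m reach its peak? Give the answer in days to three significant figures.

114 days

For the 1D instantaneous-source solution, setting ∂C/∂t = 0 at fixed x gives v²t² + 2Dt − x² = 0, so t = (√(D² + v²x²) − D)/v².
√(D² + v²x²) = √(0.264² + 1.54² × 175²) = 269.5; v² = 2.3716.
t = (269.5 − 0.264)/2.3716 = 114 days (vs. the pure-advection estimate x/v = 114 d).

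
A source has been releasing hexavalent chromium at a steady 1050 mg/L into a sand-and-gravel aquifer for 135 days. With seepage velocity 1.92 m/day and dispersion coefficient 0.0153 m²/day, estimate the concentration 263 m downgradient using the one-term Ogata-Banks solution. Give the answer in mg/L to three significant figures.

For a continuous step input, C/C₀ ≈ ½·erfc((x−vt)/(2√(Dt))).
vt = 1.92 × 135 = 259.2 m and 2√(Dt) = 2√(0.0153 × 135) = 2.874 m.
Argument (x−vt)/(2√(Dt)) = (263 − 259.2)/2.874 = 1.322; ½·erfc(1.322) = 0.03077.
C = 1050 × 0.03077 = 32.3 mg/L.

32.3 mg/L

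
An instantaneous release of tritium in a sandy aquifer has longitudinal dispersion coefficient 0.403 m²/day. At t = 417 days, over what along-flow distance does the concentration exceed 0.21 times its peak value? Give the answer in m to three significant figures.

64.8 m

The plume is Gaussian with σ = √(2Dt) = √(2 × 0.403 × 417) = 18.33 m.
C/C_peak = exp(−Δx²/(2σ²)) = 0.21 ⇒ Δx = σ·√(−2 ln 0.21) = 18.33 × 1.767 = 32.39 m.
Width = 2Δx = 64.8 m.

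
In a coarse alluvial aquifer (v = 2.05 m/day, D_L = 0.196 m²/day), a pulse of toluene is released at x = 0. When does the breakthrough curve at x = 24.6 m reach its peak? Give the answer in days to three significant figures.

12.0 days

For the 1D instantaneous-source solution, setting ∂C/∂t = 0 at fixed x gives v²t² + 2Dt − x² = 0, so t = (√(D² + v²x²) − D)/v².
√(D² + v²x²) = √(0.196² + 2.05² × 24.6²) = 50.43; v² = 4.2025.
t = (50.43 − 0.196)/4.2025 = 12.0 days (vs. the pure-advection estimate x/v = 12.0 d).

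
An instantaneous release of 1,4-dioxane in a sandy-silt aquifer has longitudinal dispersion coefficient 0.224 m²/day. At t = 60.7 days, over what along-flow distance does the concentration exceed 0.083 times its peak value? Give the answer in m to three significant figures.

23.3 m

The plume is Gaussian with σ = √(2Dt) = √(2 × 0.224 × 60.7) = 5.215 m.
C/C_peak = exp(−Δx²/(2σ²)) = 0.083 ⇒ Δx = σ·√(−2 ln 0.083) = 5.215 × 2.231 = 11.63 m.
Width = 2Δx = 23.3 m.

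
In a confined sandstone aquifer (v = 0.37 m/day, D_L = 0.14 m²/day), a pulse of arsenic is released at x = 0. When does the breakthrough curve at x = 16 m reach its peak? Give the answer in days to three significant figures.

For the 1D instantaneous-source solution, setting ∂C/∂t = 0 at fixed x gives v²t² + 2Dt − x² = 0, so t = (√(D² + v²x²) − D)/v².
√(D² + v²x²) = √(0.14² + 0.37² × 16²) = 5.922; v² = 0.1369.
t = (5.922 − 0.14)/0.1369 = 42.2 days (vs. the pure-advection estimate x/v = 43.2 d).

42.2 days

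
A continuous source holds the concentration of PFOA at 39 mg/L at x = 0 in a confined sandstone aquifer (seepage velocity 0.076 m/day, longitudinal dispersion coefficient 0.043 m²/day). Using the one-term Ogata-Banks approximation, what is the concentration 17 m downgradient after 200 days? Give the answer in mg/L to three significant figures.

For a continuous step input, C/C₀ ≈ ½·erfc((x−vt)/(2√(Dt))).
vt = 0.076 × 200 = 15.2 m and 2√(Dt) = 2√(0.043 × 200) = 5.865 m.
Argument (x−vt)/(2√(Dt)) = (17 − 15.2)/5.865 = 0.3069; ½·erfc(0.3069) = 0.3321.
C = 39 × 0.3321 = 13.0 mg/L.

13.0 mg/L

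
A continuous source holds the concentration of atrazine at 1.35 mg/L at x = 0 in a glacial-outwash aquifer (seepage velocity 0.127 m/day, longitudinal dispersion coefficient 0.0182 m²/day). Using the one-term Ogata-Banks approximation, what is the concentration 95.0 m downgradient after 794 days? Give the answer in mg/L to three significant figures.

1.16 mg/L

For a continuous step input, C/C₀ ≈ ½·erfc((x−vt)/(2√(Dt))).
vt = 0.127 × 794 = 100.838 m and 2√(Dt) = 2√(0.0182 × 794) = 7.603 m.
Argument (x−vt)/(2√(Dt)) = (95.0 − 100.838)/7.603 = -0.7679; ½·erfc(-0.7679) = 0.8613.
C = 1.35 × 0.8613 = 1.16 mg/L.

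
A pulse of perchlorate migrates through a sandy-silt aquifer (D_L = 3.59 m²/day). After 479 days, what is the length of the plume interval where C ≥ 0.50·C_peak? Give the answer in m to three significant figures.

The plume is Gaussian with σ = √(2Dt) = √(2 × 3.59 × 479) = 58.64 m.
C/C_peak = exp(−Δx²/(2σ²)) = 0.50 ⇒ Δx = σ·√(−2 ln 0.50) = 58.64 × 1.177 = 69.02 m.
Width = 2Δx = 138 m.

138 m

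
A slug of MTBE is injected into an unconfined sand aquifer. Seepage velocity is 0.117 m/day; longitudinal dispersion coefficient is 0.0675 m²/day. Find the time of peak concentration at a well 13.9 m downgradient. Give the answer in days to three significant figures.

For the 1D instantaneous-source solution, setting ∂C/∂t = 0 at fixed x gives v²t² + 2Dt − x² = 0, so t = (√(D² + v²x²) − D)/v².
√(D² + v²x²) = √(0.0675² + 0.117² × 13.9²) = 1.628; v² = 0.013689.
t = (1.628 − 0.0675)/0.013689 = 114 days (vs. the pure-advection estimate x/v = 119 d).

114 days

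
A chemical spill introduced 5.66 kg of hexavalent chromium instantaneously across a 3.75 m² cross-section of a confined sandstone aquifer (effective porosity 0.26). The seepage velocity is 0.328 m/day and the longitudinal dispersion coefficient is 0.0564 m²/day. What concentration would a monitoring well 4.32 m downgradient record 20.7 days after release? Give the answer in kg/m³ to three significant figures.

For an instantaneous plane source, C(x,t) = M/(n_e·A·√(4πDt)) · exp(−(x−vt)²/(4Dt)), with n_e·A the pore (flow) area.
Plume center vt = 0.328 × 20.7 = 6.7896 m, so the well at 4.32 m is 2.4696 m upgradient of the peak.
√(4πDt) = 3.830 m, giving peak height M/(n_e·A·√(4πDt)) = 5.66/(0.26 × 3.75 × 3.830) = 1.516 kg/m³.
(x−vt)²/(4Dt) = (-2.4696)²/(4 × 0.0564 × 20.7) = 1.306; exp(−1.306) = 0.2709.
C = 1.516 × 0.2709 = 0.411 kg/m³.

0.411 kg/m³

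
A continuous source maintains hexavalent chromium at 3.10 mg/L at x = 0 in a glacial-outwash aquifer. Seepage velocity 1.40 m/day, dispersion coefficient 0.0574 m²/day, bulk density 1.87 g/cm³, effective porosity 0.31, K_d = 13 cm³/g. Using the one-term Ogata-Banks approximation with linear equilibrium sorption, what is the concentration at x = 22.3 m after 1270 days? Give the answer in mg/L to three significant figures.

1.63 mg/L

Retardation factor R = 1 + ρ_b·K_d/n = 1 + 1.87 × 13/0.31 = 79.42.
Sorption retards both mechanisms: v_R = v/R = 0.01763 m/day, D_R = D/R = 0.0007227 m²/day.
v_R·t = 0.01763 × 1270 = 22.3901 m; 2√(D_R t) = 1.916 m; argument = (22.3 − 22.3901)/1.916 = -0.04703.
C = C₀ × ½·erfc(-0.04703) = 3.10 × 0.5265 = 1.63 mg/L.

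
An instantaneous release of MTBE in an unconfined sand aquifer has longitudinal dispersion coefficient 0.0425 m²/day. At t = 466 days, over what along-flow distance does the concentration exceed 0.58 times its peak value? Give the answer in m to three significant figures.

The plume is Gaussian with σ = √(2Dt) = √(2 × 0.0425 × 466) = 6.294 m.
C/C_peak = exp(−Δx²/(2σ²)) = 0.58 ⇒ Δx = σ·√(−2 ln 0.58) = 6.294 × 1.044 = 6.571 m.
Width = 2Δx = 13.1 m.

13.1 m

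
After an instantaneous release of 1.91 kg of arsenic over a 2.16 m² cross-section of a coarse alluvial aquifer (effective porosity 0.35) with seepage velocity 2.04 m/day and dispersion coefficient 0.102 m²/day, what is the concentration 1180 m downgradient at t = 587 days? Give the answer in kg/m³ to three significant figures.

0.0257 kg/m³

For an instantaneous plane source, C(x,t) = M/(n_e·A·√(4πDt)) · exp(−(x−vt)²/(4Dt)), with n_e·A the pore (flow) area.
Plume center vt = 2.04 × 587 = 1197.48 m, so the well at 1180 m is 17.48 m upgradient of the peak.
√(4πDt) = 27.43 m, giving peak height M/(n_e·A·√(4πDt)) = 1.91/(0.35 × 2.16 × 27.43) = 0.09211 kg/m³.
(x−vt)²/(4Dt) = (-17.48)²/(4 × 0.102 × 587) = 1.276; exp(−1.276) = 0.2792.
C = 0.09211 × 0.2792 = 0.0257 kg/m³.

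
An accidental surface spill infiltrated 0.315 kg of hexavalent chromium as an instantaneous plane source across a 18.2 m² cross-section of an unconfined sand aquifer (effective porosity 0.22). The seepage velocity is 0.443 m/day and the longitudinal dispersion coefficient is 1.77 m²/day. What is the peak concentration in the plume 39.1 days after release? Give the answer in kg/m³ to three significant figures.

The peak of an instantaneous 1D plume sits at x = vt; there the Gaussian factor is 1 and C_max = M/(n_e·A·√(4πDt)), where n_e·A is the pore area the mass is dissolved in.
√(4πDt) = √(4π × 1.77 × 39.1) = 29.49 m, so C_max = 0.315/(0.22 × 18.2 × 29.49) = 0.00267 kg/m³.

0.00267 kg/m³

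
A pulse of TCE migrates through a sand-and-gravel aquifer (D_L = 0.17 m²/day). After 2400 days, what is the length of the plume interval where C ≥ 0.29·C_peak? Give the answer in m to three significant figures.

The plume is Gaussian with σ = √(2Dt) = √(2 × 0.17 × 2400) = 28.57 m.
C/C_peak = exp(−Δx²/(2σ²)) = 0.29 ⇒ Δx = σ·√(−2 ln 0.29) = 28.57 × 1.573 = 44.94 m.
Width = 2Δx = 89.9 m.

89.9 m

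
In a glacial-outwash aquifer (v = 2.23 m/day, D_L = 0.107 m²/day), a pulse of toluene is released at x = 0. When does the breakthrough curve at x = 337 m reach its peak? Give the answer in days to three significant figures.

151 days

For the 1D instantaneous-source solution, setting ∂C/∂t = 0 at fixed x gives v²t² + 2Dt − x² = 0, so t = (√(D² + v²x²) − D)/v².
√(D² + v²x²) = √(0.107² + 2.23² × 337²) = 751.5; v² = 4.9729.
t = (751.5 − 0.107)/4.9729 = 151 days (vs. the pure-advection estimate x/v = 151 d).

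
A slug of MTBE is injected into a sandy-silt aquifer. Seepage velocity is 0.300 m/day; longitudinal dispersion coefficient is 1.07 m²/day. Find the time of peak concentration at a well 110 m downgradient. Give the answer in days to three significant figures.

For the 1D instantaneous-source solution, setting ∂C/∂t = 0 at fixed x gives v²t² + 2Dt − x² = 0, so t = (√(D² + v²x²) − D)/v².
√(D² + v²x²) = √(1.07² + 0.300² × 110²) = 33.02; v² = 0.09.
t = (33.02 − 1.07)/0.09 = 355 days (vs. the pure-advection estimate x/v = 367 d).

355 days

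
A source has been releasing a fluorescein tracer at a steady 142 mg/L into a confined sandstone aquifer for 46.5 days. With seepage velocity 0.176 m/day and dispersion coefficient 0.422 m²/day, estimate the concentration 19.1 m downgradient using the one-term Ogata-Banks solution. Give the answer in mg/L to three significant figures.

5.78 mg/L

For a continuous step input, C/C₀ ≈ ½·erfc((x−vt)/(2√(Dt))).
vt = 0.176 × 46.5 = 8.184 m and 2√(Dt) = 2√(0.422 × 46.5) = 8.860 m.
Argument (x−vt)/(2√(Dt)) = (19.1 − 8.184)/8.860 = 1.232; ½·erfc(1.232) = 0.04073.
C = 142 × 0.04073 = 5.78 mg/L.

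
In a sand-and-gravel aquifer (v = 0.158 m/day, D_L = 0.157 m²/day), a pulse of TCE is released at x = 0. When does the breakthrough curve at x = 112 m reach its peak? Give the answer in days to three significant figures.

For the 1D instantaneous-source solution, setting ∂C/∂t = 0 at fixed x gives v²t² + 2Dt − x² = 0, so t = (√(D² + v²x²) − D)/v².
√(D² + v²x²) = √(0.157² + 0.158² × 112²) = 17.70; v² = 0.024964.
t = (17.70 − 0.157)/0.024964 = 703 days (vs. the pure-advection estimate x/v = 709 d).

703 days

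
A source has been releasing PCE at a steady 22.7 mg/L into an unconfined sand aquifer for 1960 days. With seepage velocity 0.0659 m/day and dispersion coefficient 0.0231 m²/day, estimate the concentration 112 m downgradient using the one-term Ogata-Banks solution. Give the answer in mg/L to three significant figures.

For a continuous step input, C/C₀ ≈ ½·erfc((x−vt)/(2√(Dt))).
vt = 0.0659 × 1960 = 129.164 m and 2√(Dt) = 2√(0.0231 × 1960) = 13.46 m.
Argument (x−vt)/(2√(Dt)) = (112 − 129.164)/13.46 = -1.275; ½·erfc(-1.275) = 0.9643.
C = 22.7 × 0.9643 = 21.9 mg/L.

21.9 mg/L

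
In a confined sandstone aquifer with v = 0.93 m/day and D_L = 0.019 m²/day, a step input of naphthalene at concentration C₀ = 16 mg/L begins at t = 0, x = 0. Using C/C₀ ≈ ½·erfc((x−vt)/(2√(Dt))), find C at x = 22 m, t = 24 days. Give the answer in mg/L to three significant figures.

For a continuous step input, C/C₀ ≈ ½·erfc((x−vt)/(2√(Dt))).
vt = 0.93 × 24 = 22.32 m and 2√(Dt) = 2√(0.019 × 24) = 1.351 m.
Argument (x−vt)/(2√(Dt)) = (22 − 22.32)/1.351 = -0.2369; ½·erfc(-0.2369) = 0.6312.
C = 16 × 0.6312 = 10.1 mg/L.

10.1 mg/L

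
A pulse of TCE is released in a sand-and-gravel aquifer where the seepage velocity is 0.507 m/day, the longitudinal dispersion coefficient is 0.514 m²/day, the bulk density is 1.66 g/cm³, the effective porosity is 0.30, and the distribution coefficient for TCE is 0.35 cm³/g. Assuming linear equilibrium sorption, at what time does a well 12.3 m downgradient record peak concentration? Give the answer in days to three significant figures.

65.6 days

Retardation factor R = 1 + ρ_b·K_d/n = 1 + 1.66 × 0.35/0.30 = 2.937.
Sorption retards both mechanisms: v_R = v/R = 0.1726 m/day, D_R = D/R = 0.1750 m²/day.
Peak time from v_R²t² + 2D_R t − x² = 0: t = (√(D_R² + v_R²x²) − D_R)/v_R².
√(D_R² + v_R²x²) = √(0.1750² + 0.1726² × 12.3²) = 2.130; v_R² = 0.02979.
t = (2.130 − 0.1750)/0.02979 = 65.6 days.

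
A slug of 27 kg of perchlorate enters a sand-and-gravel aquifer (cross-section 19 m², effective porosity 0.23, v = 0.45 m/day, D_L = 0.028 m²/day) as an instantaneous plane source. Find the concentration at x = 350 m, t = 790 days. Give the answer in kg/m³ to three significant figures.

For an instantaneous plane source, C(x,t) = M/(n_e·A·√(4πDt)) · exp(−(x−vt)²/(4Dt)), with n_e·A the pore (flow) area.
Plume center vt = 0.45 × 790 = 355.5 m, so the well at 350 m is 5.5 m upgradient of the peak.
√(4πDt) = 16.67 m, giving peak height M/(n_e·A·√(4πDt)) = 27/(0.23 × 19 × 16.67) = 0.3706 kg/m³.
(x−vt)²/(4Dt) = (-5.5)²/(4 × 0.028 × 790) = 0.3419; exp(−0.3419) = 0.7104.
C = 0.3706 × 0.7104 = 0.263 kg/m³.

0.263 kg/m³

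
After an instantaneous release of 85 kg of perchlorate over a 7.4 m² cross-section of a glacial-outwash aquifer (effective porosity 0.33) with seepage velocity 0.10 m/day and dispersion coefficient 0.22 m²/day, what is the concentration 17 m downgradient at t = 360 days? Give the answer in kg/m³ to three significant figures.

0.353 kg/m³

For an instantaneous plane source, C(x,t) = M/(n_e·A·√(4πDt)) · exp(−(x−vt)²/(4Dt)), with n_e·A the pore (flow) area.
Plume center vt = 0.10 × 360 = 36 m, so the well at 17 m is 19 m upgradient of the peak.
√(4πDt) = 31.55 m, giving peak height M/(n_e·A·√(4πDt)) = 85/(0.33 × 7.4 × 31.55) = 1.103 kg/m³.
(x−vt)²/(4Dt) = (-19)²/(4 × 0.22 × 360) = 1.140; exp(−1.140) = 0.3198.
C = 1.103 × 0.3198 = 0.353 kg/m³.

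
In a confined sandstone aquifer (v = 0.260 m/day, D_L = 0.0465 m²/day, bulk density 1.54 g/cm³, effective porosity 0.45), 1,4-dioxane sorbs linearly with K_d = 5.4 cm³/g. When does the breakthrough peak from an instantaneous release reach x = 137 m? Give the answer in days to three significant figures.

Retardation factor R = 1 + ρ_b·K_d/n = 1 + 1.54 × 5.4/0.45 = 19.48.
Sorption retards both mechanisms: v_R = v/R = 0.01335 m/day, D_R = D/R = 0.002387 m²/day.
Peak time from v_R²t² + 2D_R t − x² = 0: t = (√(D_R² + v_R²x²) − D_R)/v_R².
√(D_R² + v_R²x²) = √(0.002387² + 0.01335² × 137²) = 1.829; v_R² = 0.0001782.
t = (1.829 − 0.002387)/0.0001782 = 10300 days.

10300 days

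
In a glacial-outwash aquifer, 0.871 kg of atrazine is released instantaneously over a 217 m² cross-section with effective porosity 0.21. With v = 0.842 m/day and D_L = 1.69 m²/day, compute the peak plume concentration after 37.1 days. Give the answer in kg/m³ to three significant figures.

0.000681 kg/m³

The peak of an instantaneous 1D plume sits at x = vt; there the Gaussian factor is 1 and C_max = M/(n_e·A·√(4πDt)), where n_e·A is the pore area the mass is dissolved in.
√(4πDt) = √(4π × 1.69 × 37.1) = 28.07 m, so C_max = 0.871/(0.21 × 217 × 28.07) = 0.000681 kg/m³.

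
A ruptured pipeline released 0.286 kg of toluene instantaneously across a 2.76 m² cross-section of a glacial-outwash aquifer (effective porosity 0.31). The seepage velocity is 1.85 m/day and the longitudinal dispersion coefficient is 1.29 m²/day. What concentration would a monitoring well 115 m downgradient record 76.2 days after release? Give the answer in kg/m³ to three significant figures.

0.00171 kg/m³

For an instantaneous plane source, C(x,t) = M/(n_e·A·√(4πDt)) · exp(−(x−vt)²/(4Dt)), with n_e·A the pore (flow) area.
Plume center vt = 1.85 × 76.2 = 140.97 m, so the well at 115 m is 25.97 m upgradient of the peak.
√(4πDt) = 35.15 m, giving peak height M/(n_e·A·√(4πDt)) = 0.286/(0.31 × 2.76 × 35.15) = 0.009510 kg/m³.
(x−vt)²/(4Dt) = (-25.97)²/(4 × 1.29 × 76.2) = 1.715; exp(−1.715) = 0.1800.
C = 0.009510 × 0.1800 = 0.00171 kg/m³.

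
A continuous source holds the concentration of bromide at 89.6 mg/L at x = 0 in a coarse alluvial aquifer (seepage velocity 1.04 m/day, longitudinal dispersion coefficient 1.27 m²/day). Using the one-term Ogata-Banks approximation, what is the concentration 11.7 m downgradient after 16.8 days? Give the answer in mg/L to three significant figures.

For a continuous step input, C/C₀ ≈ ½·erfc((x−vt)/(2√(Dt))).
vt = 1.04 × 16.8 = 17.472 m and 2√(Dt) = 2√(1.27 × 16.8) = 9.238 m.
Argument (x−vt)/(2√(Dt)) = (11.7 − 17.472)/9.238 = -0.6248; ½·erfc(-0.6248) = 0.8115.
C = 89.6 × 0.8115 = 72.7 mg/L.

72.7 mg/L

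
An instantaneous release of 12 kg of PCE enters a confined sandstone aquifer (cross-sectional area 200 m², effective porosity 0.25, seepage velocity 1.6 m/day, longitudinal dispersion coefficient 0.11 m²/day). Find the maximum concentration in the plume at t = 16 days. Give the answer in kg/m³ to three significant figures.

The peak of an instantaneous 1D plume sits at x = vt; there the Gaussian factor is 1 and C_max = M/(n_e·A·√(4πDt)), where n_e·A is the pore area the mass is dissolved in.
√(4πDt) = √(4π × 0.11 × 16) = 4.703 m, so C_max = 12/(0.25 × 200 × 4.703) = 0.0510 kg/m³.

0.0510 kg/m³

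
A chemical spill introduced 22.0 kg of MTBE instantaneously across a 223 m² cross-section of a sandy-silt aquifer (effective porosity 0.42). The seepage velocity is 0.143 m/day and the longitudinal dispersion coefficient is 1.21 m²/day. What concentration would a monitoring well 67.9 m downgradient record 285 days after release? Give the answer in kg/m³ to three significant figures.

0.00209 kg/m³

For an instantaneous plane source, C(x,t) = M/(n_e·A·√(4πDt)) · exp(−(x−vt)²/(4Dt)), with n_e·A the pore (flow) area.
Plume center vt = 0.143 × 285 = 40.755 m, so the well at 67.9 m is 27.145 m downgradient of the peak.
√(4πDt) = 65.83 m, giving peak height M/(n_e·A·√(4πDt)) = 22.0/(0.42 × 223 × 65.83) = 0.003568 kg/m³.
(x−vt)²/(4Dt) = (27.145)²/(4 × 1.21 × 285) = 0.5342; exp(−0.5342) = 0.5861.
C = 0.003568 × 0.5861 = 0.00209 kg/m³.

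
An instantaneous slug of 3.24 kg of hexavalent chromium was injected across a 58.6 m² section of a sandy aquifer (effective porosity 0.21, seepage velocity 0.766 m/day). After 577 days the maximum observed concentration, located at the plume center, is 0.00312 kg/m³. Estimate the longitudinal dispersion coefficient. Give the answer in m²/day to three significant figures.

0.982 m²/day

At the plume center C_max = M/(n_e·A·√(4πDt)), so D = M²/(4πt·(n_e·A·C_max)²).
n_e·A·C_max = 0.21 × 58.6 × 0.00312 = 0.03839 kg/m.
D = 3.24²/(4π × 577 × 0.03839²) = 0.982 m²/day.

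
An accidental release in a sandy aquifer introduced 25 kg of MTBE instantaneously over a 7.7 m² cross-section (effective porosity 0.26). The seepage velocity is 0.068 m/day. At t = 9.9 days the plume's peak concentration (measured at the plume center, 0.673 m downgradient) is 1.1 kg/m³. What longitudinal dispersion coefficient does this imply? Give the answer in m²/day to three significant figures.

At the plume center C_max = M/(n_e·A·√(4πDt)), so D = M²/(4πt·(n_e·A·C_max)²).
n_e·A·C_max = 0.26 × 7.7 × 1.1 = 2.202 kg/m.
D = 25²/(4π × 9.9 × 2.202²) = 1.04 m²/day.

1.04 m²/day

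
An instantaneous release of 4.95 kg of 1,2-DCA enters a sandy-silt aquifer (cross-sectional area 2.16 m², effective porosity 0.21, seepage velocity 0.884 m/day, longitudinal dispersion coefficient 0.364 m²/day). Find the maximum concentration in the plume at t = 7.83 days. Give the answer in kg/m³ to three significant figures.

1.82 kg/m³

The peak of an instantaneous 1D plume sits at x = vt; there the Gaussian factor is 1 and C_max = M/(n_e·A·√(4πDt)), where n_e·A is the pore area the mass is dissolved in.
√(4πDt) = √(4π × 0.364 × 7.83) = 5.985 m, so C_max = 4.95/(0.21 × 2.16 × 5.985) = 1.82 kg/m³.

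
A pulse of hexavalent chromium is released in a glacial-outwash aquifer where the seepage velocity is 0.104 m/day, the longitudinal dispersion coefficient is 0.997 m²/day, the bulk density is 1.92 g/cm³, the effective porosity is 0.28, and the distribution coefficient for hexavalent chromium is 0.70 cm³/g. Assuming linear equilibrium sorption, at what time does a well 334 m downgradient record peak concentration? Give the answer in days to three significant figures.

18100 days

Retardation factor R = 1 + ρ_b·K_d/n = 1 + 1.92 × 0.70/0.28 = 5.800.
Sorption retards both mechanisms: v_R = v/R = 0.01793 m/day, D_R = D/R = 0.1719 m²/day.
Peak time from v_R²t² + 2D_R t − x² = 0: t = (√(D_R² + v_R²x²) − D_R)/v_R².
√(D_R² + v_R²x²) = √(0.1719² + 0.01793² × 334²) = 5.991; v_R² = 0.0003215.
t = (5.991 − 0.1719)/0.0003215 = 18100 days.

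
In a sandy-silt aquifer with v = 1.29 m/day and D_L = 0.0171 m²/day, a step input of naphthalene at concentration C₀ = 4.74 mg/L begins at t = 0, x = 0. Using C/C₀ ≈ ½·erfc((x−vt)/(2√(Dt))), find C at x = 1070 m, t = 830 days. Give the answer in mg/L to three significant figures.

2.62 mg/L

For a continuous step input, C/C₀ ≈ ½·erfc((x−vt)/(2√(Dt))).
vt = 1.29 × 830 = 1070.7 m and 2√(Dt) = 2√(0.0171 × 830) = 7.535 m.
Argument (x−vt)/(2√(Dt)) = (1070 − 1070.7)/7.535 = -0.09290; ½·erfc(-0.09290) = 0.5523.
C = 4.74 × 0.5523 = 2.62 mg/L.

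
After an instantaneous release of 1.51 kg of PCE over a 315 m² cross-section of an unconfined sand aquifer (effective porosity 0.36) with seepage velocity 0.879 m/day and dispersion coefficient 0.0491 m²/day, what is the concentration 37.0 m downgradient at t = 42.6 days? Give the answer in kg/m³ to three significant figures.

For an instantaneous plane source, C(x,t) = M/(n_e·A·√(4πDt)) · exp(−(x−vt)²/(4Dt)), with n_e·A the pore (flow) area.
Plume center vt = 0.879 × 42.6 = 37.4454 m, so the well at 37.0 m is 0.4454 m upgradient of the peak.
√(4πDt) = 5.127 m, giving peak height M/(n_e·A·√(4πDt)) = 1.51/(0.36 × 315 × 5.127) = 0.002597 kg/m³.
(x−vt)²/(4Dt) = (-0.4454)²/(4 × 0.0491 × 42.6) = 0.02371; exp(−0.02371) = 0.9766.
C = 0.002597 × 0.9766 = 0.00254 kg/m³.

0.00254 kg/m³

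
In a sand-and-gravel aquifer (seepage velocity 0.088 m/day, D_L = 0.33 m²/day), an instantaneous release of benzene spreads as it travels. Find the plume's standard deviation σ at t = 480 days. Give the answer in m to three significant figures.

Dispersive spreading gives a Gaussian with σ² = 2Dt; advection only shifts the center.
σ = √(2 × 0.33 × 480) = 17.8 m.

17.8 m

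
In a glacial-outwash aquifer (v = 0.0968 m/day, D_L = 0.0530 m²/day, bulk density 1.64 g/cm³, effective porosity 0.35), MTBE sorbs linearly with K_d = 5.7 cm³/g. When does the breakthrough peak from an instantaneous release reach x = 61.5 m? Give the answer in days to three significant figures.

Retardation factor R = 1 + ρ_b·K_d/n = 1 + 1.64 × 5.7/0.35 = 27.71.
Sorption retards both mechanisms: v_R = v/R = 0.003493 m/day, D_R = D/R = 0.001913 m²/day.
Peak time from v_R²t² + 2D_R t − x² = 0: t = (√(D_R² + v_R²x²) − D_R)/v_R².
√(D_R² + v_R²x²) = √(0.001913² + 0.003493² × 61.5²) = 0.2148; v_R² = 1.220e-05.
t = (0.2148 − 0.001913)/1.220e-05 = 17400 days.

17400 days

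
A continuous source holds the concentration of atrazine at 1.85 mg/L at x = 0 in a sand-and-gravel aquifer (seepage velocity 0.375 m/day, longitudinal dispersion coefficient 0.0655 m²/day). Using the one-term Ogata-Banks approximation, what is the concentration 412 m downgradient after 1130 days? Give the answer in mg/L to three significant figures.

For a continuous step input, C/C₀ ≈ ½·erfc((x−vt)/(2√(Dt))).
vt = 0.375 × 1130 = 423.75 m and 2√(Dt) = 2√(0.0655 × 1130) = 17.21 m.
Argument (x−vt)/(2√(Dt)) = (412 − 423.75)/17.21 = -0.6827; ½·erfc(-0.6827) = 0.8328.
C = 1.85 × 0.8328 = 1.54 mg/L.

1.54 mg/L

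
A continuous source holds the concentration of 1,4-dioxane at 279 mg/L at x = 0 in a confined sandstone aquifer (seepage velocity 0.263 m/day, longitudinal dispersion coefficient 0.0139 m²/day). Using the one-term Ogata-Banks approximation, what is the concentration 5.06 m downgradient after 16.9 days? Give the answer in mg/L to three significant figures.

For a continuous step input, C/C₀ ≈ ½·erfc((x−vt)/(2√(Dt))).
vt = 0.263 × 16.9 = 4.4447 m and 2√(Dt) = 2√(0.0139 × 16.9) = 0.9694 m.
Argument (x−vt)/(2√(Dt)) = (5.06 − 4.4447)/0.9694 = 0.6347; ½·erfc(0.6347) = 0.1847.
C = 279 × 0.1847 = 51.5 mg/L.

51.5 mg/L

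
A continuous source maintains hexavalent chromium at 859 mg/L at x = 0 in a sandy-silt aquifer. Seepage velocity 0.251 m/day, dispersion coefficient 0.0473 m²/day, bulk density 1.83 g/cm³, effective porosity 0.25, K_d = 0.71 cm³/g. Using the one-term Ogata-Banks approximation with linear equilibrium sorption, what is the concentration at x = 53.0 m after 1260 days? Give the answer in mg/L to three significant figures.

Retardation factor R = 1 + ρ_b·K_d/n = 1 + 1.83 × 0.71/0.25 = 6.197.
Sorption retards both mechanisms: v_R = v/R = 0.04050 m/day, D_R = D/R = 0.007633 m²/day.
v_R·t = 0.04050 × 1260 = 51.03 m; 2√(D_R t) = 6.202 m; argument = (53.0 − 51.03)/6.202 = 0.3176.
C = C₀ × ½·erfc(0.3176) = 859 × 0.3267 = 281 mg/L.

281 mg/L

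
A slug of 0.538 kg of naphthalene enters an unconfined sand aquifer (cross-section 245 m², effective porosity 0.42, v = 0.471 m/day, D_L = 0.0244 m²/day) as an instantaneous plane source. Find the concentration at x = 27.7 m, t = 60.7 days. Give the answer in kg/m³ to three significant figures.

0.00106 kg/m³

For an instantaneous plane source, C(x,t) = M/(n_e·A·√(4πDt)) · exp(−(x−vt)²/(4Dt)), with n_e·A the pore (flow) area.
Plume center vt = 0.471 × 60.7 = 28.5897 m, so the well at 27.7 m is 0.8897 m upgradient of the peak.
√(4πDt) = 4.314 m, giving peak height M/(n_e·A·√(4πDt)) = 0.538/(0.42 × 245 × 4.314) = 0.001212 kg/m³.
(x−vt)²/(4Dt) = (-0.8897)²/(4 × 0.0244 × 60.7) = 0.1336; exp(−0.1336) = 0.8749.
C = 0.001212 × 0.8749 = 0.00106 kg/m³.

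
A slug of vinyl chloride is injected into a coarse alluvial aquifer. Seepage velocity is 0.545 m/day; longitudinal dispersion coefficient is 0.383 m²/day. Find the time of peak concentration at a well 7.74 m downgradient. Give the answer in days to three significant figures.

For the 1D instantaneous-source solution, setting ∂C/∂t = 0 at fixed x gives v²t² + 2Dt − x² = 0, so t = (√(D² + v²x²) − D)/v².
√(D² + v²x²) = √(0.383² + 0.545² × 7.74²) = 4.236; v² = 0.297025.
t = (4.236 − 0.383)/0.297025 = 13.0 days (vs. the pure-advection estimate x/v = 14.2 d).

13.0 days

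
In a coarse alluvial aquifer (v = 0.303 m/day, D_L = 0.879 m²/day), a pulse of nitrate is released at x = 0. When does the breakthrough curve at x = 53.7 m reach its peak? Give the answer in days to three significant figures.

For the 1D instantaneous-source solution, setting ∂C/∂t = 0 at fixed x gives v²t² + 2Dt − x² = 0, so t = (√(D² + v²x²) − D)/v².
√(D² + v²x²) = √(0.879² + 0.303² × 53.7²) = 16.29; v² = 0.091809.
t = (16.29 − 0.879)/0.091809 = 168 days (vs. the pure-advection estimate x/v = 177 d).

168 days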